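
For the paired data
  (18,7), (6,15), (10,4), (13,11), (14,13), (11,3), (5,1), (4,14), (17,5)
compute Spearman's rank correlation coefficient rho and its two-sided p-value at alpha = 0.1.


Step 1: Rank x and y separately (midranks; no ties here).
rank(x): 18->9, 6->3, 10->4, 13->6, 14->7, 11->5, 5->2, 4->1, 17->8
rank(y): 7->5, 15->9, 4->3, 11->6, 13->7, 3->2, 1->1, 14->8, 5->4
Step 2: d_i = R_x(i) - R_y(i); compute d_i^2.
  (9-5)^2=16, (3-9)^2=36, (4-3)^2=1, (6-6)^2=0, (7-7)^2=0, (5-2)^2=9, (2-1)^2=1, (1-8)^2=49, (8-4)^2=16
sum(d^2) = 128.
Step 3: rho = 1 - 6*128 / (9*(9^2 - 1)) = 1 - 768/720 = -0.066667.
Step 4: Under H0, t = rho * sqrt((n-2)/(1-rho^2)) = -0.1768 ~ t(7).
Step 5: Two-sided p-value from the t-distribution with 7 df = 0.864690.
Step 6: alpha = 0.1. fail to reject H0.

rho = -0.0667, p = 0.864690, fail to reject H0 at alpha = 0.1.


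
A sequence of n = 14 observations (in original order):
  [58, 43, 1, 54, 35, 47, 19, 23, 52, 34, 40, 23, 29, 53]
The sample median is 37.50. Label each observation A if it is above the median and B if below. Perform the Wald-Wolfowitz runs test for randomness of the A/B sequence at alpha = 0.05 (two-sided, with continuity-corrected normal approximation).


Step 1: Compute median = 37.50; label A = above, B = below.
Labels in order: AABABABBABABBA  (n_A = 7, n_B = 7)
Step 2: Count runs R = 11.
Step 3: Under H0 (random ordering), E[R] = 2*n_A*n_B/(n_A+n_B) + 1 = 2*7*7/14 + 1 = 8.0000.
        Var[R] = 2*n_A*n_B*(2*n_A*n_B - n_A - n_B) / ((n_A+n_B)^2 * (n_A+n_B-1)) = 8232/2548 = 3.2308.
        SD[R] = 1.7974.
Step 4: Continuity-corrected z = (R - 0.5 - E[R]) / SD[R] = (11 - 0.5 - 8.0000) / 1.7974 = 1.3909.
Step 5: Two-sided p-value via normal approximation = 2*(1 - Phi(|z|)) = 0.164264.
Step 6: alpha = 0.05. fail to reject H0.

R = 11, z = 1.3909, p = 0.164264, fail to reject H0.


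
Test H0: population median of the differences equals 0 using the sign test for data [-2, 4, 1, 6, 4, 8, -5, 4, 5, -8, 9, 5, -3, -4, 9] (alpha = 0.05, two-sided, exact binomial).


Step 1: Discard zero differences. Original n = 15; n_eff = number of nonzero differences = 15.
Nonzero differences (with sign): -2, +4, +1, +6, +4, +8, -5, +4, +5, -8, +9, +5, -3, -4, +9
Step 2: Count signs: positive = 10, negative = 5.
Step 3: Under H0: P(positive) = 0.5, so the number of positives S ~ Bin(15, 0.5).
Step 4: Two-sided exact p-value = sum of Bin(15,0.5) probabilities at or below the observed probability = 0.301758.
Step 5: alpha = 0.05. fail to reject H0.

n_eff = 15, pos = 10, neg = 5, p = 0.301758, fail to reject H0.


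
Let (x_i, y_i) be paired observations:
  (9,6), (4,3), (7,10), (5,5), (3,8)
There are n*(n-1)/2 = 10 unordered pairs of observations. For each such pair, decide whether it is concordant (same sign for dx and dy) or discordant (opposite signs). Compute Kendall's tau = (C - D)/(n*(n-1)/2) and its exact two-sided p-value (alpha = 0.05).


Step 1: Enumerate the 10 unordered pairs (i,j) with i<j and classify each by sign(x_j-x_i) * sign(y_j-y_i).
  (1,2):dx=-5,dy=-3->C; (1,3):dx=-2,dy=+4->D; (1,4):dx=-4,dy=-1->C; (1,5):dx=-6,dy=+2->D
  (2,3):dx=+3,dy=+7->C; (2,4):dx=+1,dy=+2->C; (2,5):dx=-1,dy=+5->D; (3,4):dx=-2,dy=-5->C
  (3,5):dx=-4,dy=-2->C; (4,5):dx=-2,dy=+3->D
Step 2: C = 6, D = 4, total pairs = 10.
Step 3: tau = (C - D)/(n(n-1)/2) = (6 - 4)/10 = 0.200000.
Step 4: Exact two-sided p-value (enumerate n! = 120 permutations of y under H0): p = 0.816667.
Step 5: alpha = 0.05. fail to reject H0.

tau_b = 0.2000 (C=6, D=4), p = 0.816667, fail to reject H0.


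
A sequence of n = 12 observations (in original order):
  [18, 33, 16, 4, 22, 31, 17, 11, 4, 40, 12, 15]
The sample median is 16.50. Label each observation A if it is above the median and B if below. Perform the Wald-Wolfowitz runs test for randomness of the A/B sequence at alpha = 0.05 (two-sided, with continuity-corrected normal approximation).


Step 1: Compute median = 16.50; label A = above, B = below.
Labels in order: AABBAAABBABB  (n_A = 6, n_B = 6)
Step 2: Count runs R = 6.
Step 3: Under H0 (random ordering), E[R] = 2*n_A*n_B/(n_A+n_B) + 1 = 2*6*6/12 + 1 = 7.0000.
        Var[R] = 2*n_A*n_B*(2*n_A*n_B - n_A - n_B) / ((n_A+n_B)^2 * (n_A+n_B-1)) = 4320/1584 = 2.7273.
        SD[R] = 1.6514.
Step 4: Continuity-corrected z = (R + 0.5 - E[R]) / SD[R] = (6 + 0.5 - 7.0000) / 1.6514 = -0.3028.
Step 5: Two-sided p-value via normal approximation = 2*(1 - Phi(|z|)) = 0.762069.
Step 6: alpha = 0.05. fail to reject H0.

R = 6, z = -0.3028, p = 0.762069, fail to reject H0.


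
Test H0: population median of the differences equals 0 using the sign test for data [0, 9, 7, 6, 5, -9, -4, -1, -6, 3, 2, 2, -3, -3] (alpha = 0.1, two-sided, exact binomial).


Step 1: Discard zero differences. Original n = 14; n_eff = number of nonzero differences = 13.
Nonzero differences (with sign): +9, +7, +6, +5, -9, -4, -1, -6, +3, +2, +2, -3, -3
Step 2: Count signs: positive = 7, negative = 6.
Step 3: Under H0: P(positive) = 0.5, so the number of positives S ~ Bin(13, 0.5).
Step 4: Two-sided exact p-value = sum of Bin(13,0.5) probabilities at or below the observed probability = 1.000000.
Step 5: alpha = 0.1. fail to reject H0.

n_eff = 13, pos = 7, neg = 6, p = 1.000000, fail to reject H0.


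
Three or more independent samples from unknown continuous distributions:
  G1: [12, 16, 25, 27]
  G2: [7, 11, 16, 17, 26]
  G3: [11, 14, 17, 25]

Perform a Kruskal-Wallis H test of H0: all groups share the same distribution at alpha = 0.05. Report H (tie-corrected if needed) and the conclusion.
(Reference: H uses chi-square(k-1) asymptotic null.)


Step 1: Combine all N = 13 observations and assign midranks.
sorted (value, group, rank): (7,G2,1), (11,G2,2.5), (11,G3,2.5), (12,G1,4), (14,G3,5), (16,G1,6.5), (16,G2,6.5), (17,G2,8.5), (17,G3,8.5), (25,G1,10.5), (25,G3,10.5), (26,G2,12), (27,G1,13)
Step 2: Sum ranks within each group.
R_1 = 34 (n_1 = 4)
R_2 = 30.5 (n_2 = 5)
R_3 = 26.5 (n_3 = 4)
Step 3: H = 12/(N(N+1)) * sum(R_i^2/n_i) - 3(N+1)
     = 12/(13*14) * (34^2/4 + 30.5^2/5 + 26.5^2/4) - 3*14
     = 0.065934 * 650.612 - 42
     = 0.897527.
Step 4: Ties present; correction factor C = 1 - 24/(13^3 - 13) = 0.989011. Corrected H = 0.897527 / 0.989011 = 0.907500.
Step 5: Under H0, H ~ chi^2(2); p-value = 0.635242.
Step 6: alpha = 0.05. fail to reject H0.

H = 0.9075, df = 2, p = 0.635242, fail to reject H0.


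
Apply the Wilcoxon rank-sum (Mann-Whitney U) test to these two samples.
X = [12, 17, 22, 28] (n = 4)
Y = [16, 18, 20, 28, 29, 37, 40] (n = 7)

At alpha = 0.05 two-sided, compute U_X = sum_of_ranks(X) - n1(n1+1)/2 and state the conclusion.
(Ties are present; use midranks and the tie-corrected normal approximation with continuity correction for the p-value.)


Step 1: Combine and sort all 11 observations; assign midranks.
sorted (value, group): (12,X), (16,Y), (17,X), (18,Y), (20,Y), (22,X), (28,X), (28,Y), (29,Y), (37,Y), (40,Y)
ranks: 12->1, 16->2, 17->3, 18->4, 20->5, 22->6, 28->7.5, 28->7.5, 29->9, 37->10, 40->11
Step 2: Rank sum for X: R1 = 1 + 3 + 6 + 7.5 = 17.5.
Step 3: U_X = R1 - n1(n1+1)/2 = 17.5 - 4*5/2 = 17.5 - 10 = 7.5.
       U_Y = n1*n2 - U_X = 28 - 7.5 = 20.5.
Step 4: Ties are present, so use the tie-corrected normal approximation (with continuity correction) for the p-value.
Step 5: p-value = 0.255756; compare to alpha = 0.05. fail to reject H0.

U_X = 7.5, p = 0.255756, fail to reject H0 at alpha = 0.05.


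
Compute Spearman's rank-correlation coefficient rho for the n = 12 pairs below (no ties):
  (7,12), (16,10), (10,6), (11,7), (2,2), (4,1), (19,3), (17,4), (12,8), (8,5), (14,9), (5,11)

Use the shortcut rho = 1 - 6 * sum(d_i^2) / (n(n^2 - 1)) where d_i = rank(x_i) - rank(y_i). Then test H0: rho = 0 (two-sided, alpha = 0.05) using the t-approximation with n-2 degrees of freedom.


Step 1: Rank x and y separately (midranks; no ties here).
rank(x): 7->4, 16->10, 10->6, 11->7, 2->1, 4->2, 19->12, 17->11, 12->8, 8->5, 14->9, 5->3
rank(y): 12->12, 10->10, 6->6, 7->7, 2->2, 1->1, 3->3, 4->4, 8->8, 5->5, 9->9, 11->11
Step 2: d_i = R_x(i) - R_y(i); compute d_i^2.
  (4-12)^2=64, (10-10)^2=0, (6-6)^2=0, (7-7)^2=0, (1-2)^2=1, (2-1)^2=1, (12-3)^2=81, (11-4)^2=49, (8-8)^2=0, (5-5)^2=0, (9-9)^2=0, (3-11)^2=64
sum(d^2) = 260.
Step 3: rho = 1 - 6*260 / (12*(12^2 - 1)) = 1 - 1560/1716 = 0.090909.
Step 4: Under H0, t = rho * sqrt((n-2)/(1-rho^2)) = 0.2887 ~ t(10).
Step 5: Two-sided p-value from the t-distribution with 10 df = 0.778725.
Step 6: alpha = 0.05. fail to reject H0.

rho = 0.0909, p = 0.778725, fail to reject H0 at alpha = 0.05.


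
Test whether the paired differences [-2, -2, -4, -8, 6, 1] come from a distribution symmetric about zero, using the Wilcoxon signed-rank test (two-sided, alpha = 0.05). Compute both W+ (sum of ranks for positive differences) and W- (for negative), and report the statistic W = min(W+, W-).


Step 1: Drop any zero differences (none here) and take |d_i|.
|d| = [2, 2, 4, 8, 6, 1]
Step 2: Midrank |d_i| (ties get averaged ranks).
ranks: |2|->2.5, |2|->2.5, |4|->4, |8|->6, |6|->5, |1|->1
Step 3: Attach original signs; sum ranks with positive sign and with negative sign.
W+ = 5 + 1 = 6
W- = 2.5 + 2.5 + 4 + 6 = 15
(Check: W+ + W- = 21 should equal n(n+1)/2 = 21.)
Step 4: Test statistic W = min(W+, W-) = 6.
Step 5: Ties in |d|, so use the tie-corrected normal approximation.
        E[W] = n(n+1)/4 = 6*7/4 = 10.5.
        Tie groups: |d|=2 (t=2); sum(t^3 - t) = 6.
        Var[W] = n(n+1)(2n+1)/24 - sum(t^3-t)/48 = 546/24 - 6/48 = 22.625.
        z = (W - E[W]) / sqrt(Var[W]) = (6 - 10.5) / 4.7566 = -0.9461.
        Two-sided p = 2*Phi(z) = 0.344118.
Step 6: alpha = 0.05. fail to reject H0.

W+ = 6, W- = 15, W = min = 6, p = 0.344118, fail to reject H0.


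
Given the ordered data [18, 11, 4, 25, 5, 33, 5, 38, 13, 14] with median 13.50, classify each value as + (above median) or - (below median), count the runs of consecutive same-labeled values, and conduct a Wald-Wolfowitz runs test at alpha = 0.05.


Step 1: Compute median = 13.50; label A = above, B = below.
Labels in order: ABBABABABA  (n_A = 5, n_B = 5)
Step 2: Count runs R = 9.
Step 3: Under H0 (random ordering), E[R] = 2*n_A*n_B/(n_A+n_B) + 1 = 2*5*5/10 + 1 = 6.0000.
        Var[R] = 2*n_A*n_B*(2*n_A*n_B - n_A - n_B) / ((n_A+n_B)^2 * (n_A+n_B-1)) = 2000/900 = 2.2222.
        SD[R] = 1.4907.
Step 4: Continuity-corrected z = (R - 0.5 - E[R]) / SD[R] = (9 - 0.5 - 6.0000) / 1.4907 = 1.6771.
Step 5: Two-sided p-value via normal approximation = 2*(1 - Phi(|z|)) = 0.093533.
Step 6: alpha = 0.05. fail to reject H0.

R = 9, z = 1.6771, p = 0.093533, fail to reject H0.


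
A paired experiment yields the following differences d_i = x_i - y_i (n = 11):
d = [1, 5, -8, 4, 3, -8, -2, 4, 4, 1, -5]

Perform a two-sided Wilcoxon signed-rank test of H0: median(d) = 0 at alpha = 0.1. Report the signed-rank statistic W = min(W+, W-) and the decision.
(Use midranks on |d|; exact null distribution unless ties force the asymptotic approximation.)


Step 1: Drop any zero differences (none here) and take |d_i|.
|d| = [1, 5, 8, 4, 3, 8, 2, 4, 4, 1, 5]
Step 2: Midrank |d_i| (ties get averaged ranks).
ranks: |1|->1.5, |5|->8.5, |8|->10.5, |4|->6, |3|->4, |8|->10.5, |2|->3, |4|->6, |4|->6, |1|->1.5, |5|->8.5
Step 3: Attach original signs; sum ranks with positive sign and with negative sign.
W+ = 1.5 + 8.5 + 6 + 4 + 6 + 6 + 1.5 = 33.5
W- = 10.5 + 10.5 + 3 + 8.5 = 32.5
(Check: W+ + W- = 66 should equal n(n+1)/2 = 66.)
Step 4: Test statistic W = min(W+, W-) = 32.5.
Step 5: Ties in |d|, so use the tie-corrected normal approximation.
        E[W] = n(n+1)/4 = 11*12/4 = 33.
        Tie groups: |d|=1 (t=2), |d|=4 (t=3), |d|=5 (t=2), |d|=8 (t=2); sum(t^3 - t) = 42.
        Var[W] = n(n+1)(2n+1)/24 - sum(t^3-t)/48 = 3036/24 - 42/48 = 125.625.
        z = (W - E[W]) / sqrt(Var[W]) = (32.5 - 33) / 11.2083 = -0.0446.
        Two-sided p = 2*Phi(z) = 0.964418.
Step 6: alpha = 0.1. fail to reject H0.

W+ = 33.5, W- = 32.5, W = min = 32.5, p = 0.964418, fail to reject H0.


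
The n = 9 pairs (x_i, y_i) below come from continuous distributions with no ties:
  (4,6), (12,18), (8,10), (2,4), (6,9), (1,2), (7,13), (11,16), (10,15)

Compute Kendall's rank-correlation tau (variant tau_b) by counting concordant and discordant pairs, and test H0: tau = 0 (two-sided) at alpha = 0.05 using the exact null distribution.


Step 1: Enumerate the 36 unordered pairs (i,j) with i<j and classify each by sign(x_j-x_i) * sign(y_j-y_i).
  (1,2):dx=+8,dy=+12->C; (1,3):dx=+4,dy=+4->C; (1,4):dx=-2,dy=-2->C; (1,5):dx=+2,dy=+3->C
  (1,6):dx=-3,dy=-4->C; (1,7):dx=+3,dy=+7->C; (1,8):dx=+7,dy=+10->C; (1,9):dx=+6,dy=+9->C
  (2,3):dx=-4,dy=-8->C; (2,4):dx=-10,dy=-14->C; (2,5):dx=-6,dy=-9->C; (2,6):dx=-11,dy=-16->C
  (2,7):dx=-5,dy=-5->C; (2,8):dx=-1,dy=-2->C; (2,9):dx=-2,dy=-3->C; (3,4):dx=-6,dy=-6->C
  (3,5):dx=-2,dy=-1->C; (3,6):dx=-7,dy=-8->C; (3,7):dx=-1,dy=+3->D; (3,8):dx=+3,dy=+6->C
  (3,9):dx=+2,dy=+5->C; (4,5):dx=+4,dy=+5->C; (4,6):dx=-1,dy=-2->C; (4,7):dx=+5,dy=+9->C
  (4,8):dx=+9,dy=+12->C; (4,9):dx=+8,dy=+11->C; (5,6):dx=-5,dy=-7->C; (5,7):dx=+1,dy=+4->C
  (5,8):dx=+5,dy=+7->C; (5,9):dx=+4,dy=+6->C; (6,7):dx=+6,dy=+11->C; (6,8):dx=+10,dy=+14->C
  (6,9):dx=+9,dy=+13->C; (7,8):dx=+4,dy=+3->C; (7,9):dx=+3,dy=+2->C; (8,9):dx=-1,dy=-1->C
Step 2: C = 35, D = 1, total pairs = 36.
Step 3: tau = (C - D)/(n(n-1)/2) = (35 - 1)/36 = 0.944444.
Step 4: Exact two-sided p-value (enumerate n! = 362880 permutations of y under H0): p = 0.000050.
Step 5: alpha = 0.05. reject H0.

tau_b = 0.9444 (C=35, D=1), p = 0.000050, reject H0.


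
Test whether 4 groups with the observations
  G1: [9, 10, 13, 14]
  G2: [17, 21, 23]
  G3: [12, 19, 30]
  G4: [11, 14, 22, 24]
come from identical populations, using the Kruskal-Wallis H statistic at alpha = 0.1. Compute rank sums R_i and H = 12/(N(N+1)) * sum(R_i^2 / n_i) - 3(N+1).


Step 1: Combine all N = 14 observations and assign midranks.
sorted (value, group, rank): (9,G1,1), (10,G1,2), (11,G4,3), (12,G3,4), (13,G1,5), (14,G1,6.5), (14,G4,6.5), (17,G2,8), (19,G3,9), (21,G2,10), (22,G4,11), (23,G2,12), (24,G4,13), (30,G3,14)
Step 2: Sum ranks within each group.
R_1 = 14.5 (n_1 = 4)
R_2 = 30 (n_2 = 3)
R_3 = 27 (n_3 = 3)
R_4 = 33.5 (n_4 = 4)
Step 3: H = 12/(N(N+1)) * sum(R_i^2/n_i) - 3(N+1)
     = 12/(14*15) * (14.5^2/4 + 30^2/3 + 27^2/3 + 33.5^2/4) - 3*15
     = 0.057143 * 876.125 - 45
     = 5.064286.
Step 4: Ties present; correction factor C = 1 - 6/(14^3 - 14) = 0.997802. Corrected H = 5.064286 / 0.997802 = 5.075441.
Step 5: Under H0, H ~ chi^2(3); p-value = 0.166356.
Step 6: alpha = 0.1. fail to reject H0.

H = 5.0754, df = 3, p = 0.166356, fail to reject H0.


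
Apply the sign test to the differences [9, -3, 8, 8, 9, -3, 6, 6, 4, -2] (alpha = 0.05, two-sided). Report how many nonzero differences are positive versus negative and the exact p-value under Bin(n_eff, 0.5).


Step 1: Discard zero differences. Original n = 10; n_eff = number of nonzero differences = 10.
Nonzero differences (with sign): +9, -3, +8, +8, +9, -3, +6, +6, +4, -2
Step 2: Count signs: positive = 7, negative = 3.
Step 3: Under H0: P(positive) = 0.5, so the number of positives S ~ Bin(10, 0.5).
Step 4: Two-sided exact p-value = sum of Bin(10,0.5) probabilities at or below the observed probability = 0.343750.
Step 5: alpha = 0.05. fail to reject H0.

n_eff = 10, pos = 7, neg = 3, p = 0.343750, fail to reject H0.


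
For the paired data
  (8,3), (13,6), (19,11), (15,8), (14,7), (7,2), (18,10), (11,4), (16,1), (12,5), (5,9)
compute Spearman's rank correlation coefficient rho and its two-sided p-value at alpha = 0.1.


Step 1: Rank x and y separately (midranks; no ties here).
rank(x): 8->3, 13->6, 19->11, 15->8, 14->7, 7->2, 18->10, 11->4, 16->9, 12->5, 5->1
rank(y): 3->3, 6->6, 11->11, 8->8, 7->7, 2->2, 10->10, 4->4, 1->1, 5->5, 9->9
Step 2: d_i = R_x(i) - R_y(i); compute d_i^2.
  (3-3)^2=0, (6-6)^2=0, (11-11)^2=0, (8-8)^2=0, (7-7)^2=0, (2-2)^2=0, (10-10)^2=0, (4-4)^2=0, (9-1)^2=64, (5-5)^2=0, (1-9)^2=64
sum(d^2) = 128.
Step 3: rho = 1 - 6*128 / (11*(11^2 - 1)) = 1 - 768/1320 = 0.418182.
Step 4: Under H0, t = rho * sqrt((n-2)/(1-rho^2)) = 1.3811 ~ t(9).
Step 5: Two-sided p-value from the t-distribution with 9 df = 0.200570.
Step 6: alpha = 0.1. fail to reject H0.

rho = 0.4182, p = 0.200570, fail to reject H0 at alpha = 0.1.


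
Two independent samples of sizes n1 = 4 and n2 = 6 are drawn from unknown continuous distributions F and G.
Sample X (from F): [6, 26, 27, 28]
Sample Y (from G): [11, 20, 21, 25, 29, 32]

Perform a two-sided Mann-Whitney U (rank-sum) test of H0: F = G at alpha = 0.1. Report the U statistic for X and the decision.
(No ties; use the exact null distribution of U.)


Step 1: Combine and sort all 10 observations; assign midranks.
sorted (value, group): (6,X), (11,Y), (20,Y), (21,Y), (25,Y), (26,X), (27,X), (28,X), (29,Y), (32,Y)
ranks: 6->1, 11->2, 20->3, 21->4, 25->5, 26->6, 27->7, 28->8, 29->9, 32->10
Step 2: Rank sum for X: R1 = 1 + 6 + 7 + 8 = 22.
Step 3: U_X = R1 - n1(n1+1)/2 = 22 - 4*5/2 = 22 - 10 = 12.
       U_Y = n1*n2 - U_X = 24 - 12 = 12.
Step 4: No ties, so the exact null distribution of U (based on enumerating the C(10,4) = 210 equally likely rank assignments) gives the two-sided p-value.
Step 5: p-value = 1.000000; compare to alpha = 0.1. fail to reject H0.

U_X = 12, p = 1.000000, fail to reject H0 at alpha = 0.1.


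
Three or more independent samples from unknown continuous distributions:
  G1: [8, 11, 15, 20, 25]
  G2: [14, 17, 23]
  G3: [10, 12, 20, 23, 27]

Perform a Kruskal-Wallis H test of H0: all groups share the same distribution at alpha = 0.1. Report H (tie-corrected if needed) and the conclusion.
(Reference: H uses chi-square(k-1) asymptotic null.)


Step 1: Combine all N = 13 observations and assign midranks.
sorted (value, group, rank): (8,G1,1), (10,G3,2), (11,G1,3), (12,G3,4), (14,G2,5), (15,G1,6), (17,G2,7), (20,G1,8.5), (20,G3,8.5), (23,G2,10.5), (23,G3,10.5), (25,G1,12), (27,G3,13)
Step 2: Sum ranks within each group.
R_1 = 30.5 (n_1 = 5)
R_2 = 22.5 (n_2 = 3)
R_3 = 38 (n_3 = 5)
Step 3: H = 12/(N(N+1)) * sum(R_i^2/n_i) - 3(N+1)
     = 12/(13*14) * (30.5^2/5 + 22.5^2/3 + 38^2/5) - 3*14
     = 0.065934 * 643.6 - 42
     = 0.435165.
Step 4: Ties present; correction factor C = 1 - 12/(13^3 - 13) = 0.994505. Corrected H = 0.435165 / 0.994505 = 0.437569.
Step 5: Under H0, H ~ chi^2(2); p-value = 0.803495.
Step 6: alpha = 0.1. fail to reject H0.

H = 0.4376, df = 2, p = 0.803495, fail to reject H0.


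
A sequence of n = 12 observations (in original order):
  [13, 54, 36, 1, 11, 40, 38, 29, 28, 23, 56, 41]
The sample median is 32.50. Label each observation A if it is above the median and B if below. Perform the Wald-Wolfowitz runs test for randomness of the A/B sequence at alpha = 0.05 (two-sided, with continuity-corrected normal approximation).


Step 1: Compute median = 32.50; label A = above, B = below.
Labels in order: BAABBAABBBAA  (n_A = 6, n_B = 6)
Step 2: Count runs R = 6.
Step 3: Under H0 (random ordering), E[R] = 2*n_A*n_B/(n_A+n_B) + 1 = 2*6*6/12 + 1 = 7.0000.
        Var[R] = 2*n_A*n_B*(2*n_A*n_B - n_A - n_B) / ((n_A+n_B)^2 * (n_A+n_B-1)) = 4320/1584 = 2.7273.
        SD[R] = 1.6514.
Step 4: Continuity-corrected z = (R + 0.5 - E[R]) / SD[R] = (6 + 0.5 - 7.0000) / 1.6514 = -0.3028.
Step 5: Two-sided p-value via normal approximation = 2*(1 - Phi(|z|)) = 0.762069.
Step 6: alpha = 0.05. fail to reject H0.

R = 6, z = -0.3028, p = 0.762069, fail to reject H0.


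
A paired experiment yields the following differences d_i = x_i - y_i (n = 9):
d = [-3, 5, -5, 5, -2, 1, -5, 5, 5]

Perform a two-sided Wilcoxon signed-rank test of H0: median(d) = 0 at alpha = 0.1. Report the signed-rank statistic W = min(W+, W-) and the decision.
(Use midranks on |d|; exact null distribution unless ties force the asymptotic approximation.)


Step 1: Drop any zero differences (none here) and take |d_i|.
|d| = [3, 5, 5, 5, 2, 1, 5, 5, 5]
Step 2: Midrank |d_i| (ties get averaged ranks).
ranks: |3|->3, |5|->6.5, |5|->6.5, |5|->6.5, |2|->2, |1|->1, |5|->6.5, |5|->6.5, |5|->6.5
Step 3: Attach original signs; sum ranks with positive sign and with negative sign.
W+ = 6.5 + 6.5 + 1 + 6.5 + 6.5 = 27
W- = 3 + 6.5 + 2 + 6.5 = 18
(Check: W+ + W- = 45 should equal n(n+1)/2 = 45.)
Step 4: Test statistic W = min(W+, W-) = 18.
Step 5: Ties in |d|, so use the tie-corrected normal approximation.
        E[W] = n(n+1)/4 = 9*10/4 = 22.5.
        Tie groups: |d|=5 (t=6); sum(t^3 - t) = 210.
        Var[W] = n(n+1)(2n+1)/24 - sum(t^3-t)/48 = 1710/24 - 210/48 = 66.875.
        z = (W - E[W]) / sqrt(Var[W]) = (18 - 22.5) / 8.1777 = -0.5503.
        Two-sided p = 2*Phi(z) = 0.582130.
Step 6: alpha = 0.1. fail to reject H0.

W+ = 27, W- = 18, W = min = 18, p = 0.582130, fail to reject H0.


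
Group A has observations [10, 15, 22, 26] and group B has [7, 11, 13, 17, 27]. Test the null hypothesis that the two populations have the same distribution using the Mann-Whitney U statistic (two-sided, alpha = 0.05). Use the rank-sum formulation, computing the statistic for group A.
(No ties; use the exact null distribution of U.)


Step 1: Combine and sort all 9 observations; assign midranks.
sorted (value, group): (7,Y), (10,X), (11,Y), (13,Y), (15,X), (17,Y), (22,X), (26,X), (27,Y)
ranks: 7->1, 10->2, 11->3, 13->4, 15->5, 17->6, 22->7, 26->8, 27->9
Step 2: Rank sum for X: R1 = 2 + 5 + 7 + 8 = 22.
Step 3: U_X = R1 - n1(n1+1)/2 = 22 - 4*5/2 = 22 - 10 = 12.
       U_Y = n1*n2 - U_X = 20 - 12 = 8.
Step 4: No ties, so the exact null distribution of U (based on enumerating the C(9,4) = 126 equally likely rank assignments) gives the two-sided p-value.
Step 5: p-value = 0.730159; compare to alpha = 0.05. fail to reject H0.

U_X = 12, p = 0.730159, fail to reject H0 at alpha = 0.05.


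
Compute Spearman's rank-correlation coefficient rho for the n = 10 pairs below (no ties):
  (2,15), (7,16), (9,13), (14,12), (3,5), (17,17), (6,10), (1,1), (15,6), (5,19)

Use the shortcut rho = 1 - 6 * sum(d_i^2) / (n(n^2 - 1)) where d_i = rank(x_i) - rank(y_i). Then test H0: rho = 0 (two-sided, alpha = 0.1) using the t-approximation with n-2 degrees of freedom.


Step 1: Rank x and y separately (midranks; no ties here).
rank(x): 2->2, 7->6, 9->7, 14->8, 3->3, 17->10, 6->5, 1->1, 15->9, 5->4
rank(y): 15->7, 16->8, 13->6, 12->5, 5->2, 17->9, 10->4, 1->1, 6->3, 19->10
Step 2: d_i = R_x(i) - R_y(i); compute d_i^2.
  (2-7)^2=25, (6-8)^2=4, (7-6)^2=1, (8-5)^2=9, (3-2)^2=1, (10-9)^2=1, (5-4)^2=1, (1-1)^2=0, (9-3)^2=36, (4-10)^2=36
sum(d^2) = 114.
Step 3: rho = 1 - 6*114 / (10*(10^2 - 1)) = 1 - 684/990 = 0.309091.
Step 4: Under H0, t = rho * sqrt((n-2)/(1-rho^2)) = 0.9193 ~ t(8).
Step 5: Two-sided p-value from the t-distribution with 8 df = 0.384841.
Step 6: alpha = 0.1. fail to reject H0.

rho = 0.3091, p = 0.384841, fail to reject H0 at alpha = 0.1.


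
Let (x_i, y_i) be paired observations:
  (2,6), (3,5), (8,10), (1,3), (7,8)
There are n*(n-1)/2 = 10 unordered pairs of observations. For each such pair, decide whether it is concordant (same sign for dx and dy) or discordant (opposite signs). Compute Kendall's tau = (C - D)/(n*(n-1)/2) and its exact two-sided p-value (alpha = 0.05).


Step 1: Enumerate the 10 unordered pairs (i,j) with i<j and classify each by sign(x_j-x_i) * sign(y_j-y_i).
  (1,2):dx=+1,dy=-1->D; (1,3):dx=+6,dy=+4->C; (1,4):dx=-1,dy=-3->C; (1,5):dx=+5,dy=+2->C
  (2,3):dx=+5,dy=+5->C; (2,4):dx=-2,dy=-2->C; (2,5):dx=+4,dy=+3->C; (3,4):dx=-7,dy=-7->C
  (3,5):dx=-1,dy=-2->C; (4,5):dx=+6,dy=+5->C
Step 2: C = 9, D = 1, total pairs = 10.
Step 3: tau = (C - D)/(n(n-1)/2) = (9 - 1)/10 = 0.800000.
Step 4: Exact two-sided p-value (enumerate n! = 120 permutations of y under H0): p = 0.083333.
Step 5: alpha = 0.05. fail to reject H0.

tau_b = 0.8000 (C=9, D=1), p = 0.083333, fail to reject H0.


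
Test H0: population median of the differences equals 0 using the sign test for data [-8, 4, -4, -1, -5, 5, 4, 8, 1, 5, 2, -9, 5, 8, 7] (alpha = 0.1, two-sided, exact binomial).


Step 1: Discard zero differences. Original n = 15; n_eff = number of nonzero differences = 15.
Nonzero differences (with sign): -8, +4, -4, -1, -5, +5, +4, +8, +1, +5, +2, -9, +5, +8, +7
Step 2: Count signs: positive = 10, negative = 5.
Step 3: Under H0: P(positive) = 0.5, so the number of positives S ~ Bin(15, 0.5).
Step 4: Two-sided exact p-value = sum of Bin(15,0.5) probabilities at or below the observed probability = 0.301758.
Step 5: alpha = 0.1. fail to reject H0.

n_eff = 15, pos = 10, neg = 5, p = 0.301758, fail to reject H0.


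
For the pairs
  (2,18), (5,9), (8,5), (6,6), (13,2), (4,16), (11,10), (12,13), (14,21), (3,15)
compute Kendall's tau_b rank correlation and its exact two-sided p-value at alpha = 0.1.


Step 1: Enumerate the 45 unordered pairs (i,j) with i<j and classify each by sign(x_j-x_i) * sign(y_j-y_i).
  (1,2):dx=+3,dy=-9->D; (1,3):dx=+6,dy=-13->D; (1,4):dx=+4,dy=-12->D; (1,5):dx=+11,dy=-16->D
  (1,6):dx=+2,dy=-2->D; (1,7):dx=+9,dy=-8->D; (1,8):dx=+10,dy=-5->D; (1,9):dx=+12,dy=+3->C
  (1,10):dx=+1,dy=-3->D; (2,3):dx=+3,dy=-4->D; (2,4):dx=+1,dy=-3->D; (2,5):dx=+8,dy=-7->D
  (2,6):dx=-1,dy=+7->D; (2,7):dx=+6,dy=+1->C; (2,8):dx=+7,dy=+4->C; (2,9):dx=+9,dy=+12->C
  (2,10):dx=-2,dy=+6->D; (3,4):dx=-2,dy=+1->D; (3,5):dx=+5,dy=-3->D; (3,6):dx=-4,dy=+11->D
  (3,7):dx=+3,dy=+5->C; (3,8):dx=+4,dy=+8->C; (3,9):dx=+6,dy=+16->C; (3,10):dx=-5,dy=+10->D
  (4,5):dx=+7,dy=-4->D; (4,6):dx=-2,dy=+10->D; (4,7):dx=+5,dy=+4->C; (4,8):dx=+6,dy=+7->C
  (4,9):dx=+8,dy=+15->C; (4,10):dx=-3,dy=+9->D; (5,6):dx=-9,dy=+14->D; (5,7):dx=-2,dy=+8->D
  (5,8):dx=-1,dy=+11->D; (5,9):dx=+1,dy=+19->C; (5,10):dx=-10,dy=+13->D; (6,7):dx=+7,dy=-6->D
  (6,8):dx=+8,dy=-3->D; (6,9):dx=+10,dy=+5->C; (6,10):dx=-1,dy=-1->C; (7,8):dx=+1,dy=+3->C
  (7,9):dx=+3,dy=+11->C; (7,10):dx=-8,dy=+5->D; (8,9):dx=+2,dy=+8->C; (8,10):dx=-9,dy=+2->D
  (9,10):dx=-11,dy=-6->C
Step 2: C = 17, D = 28, total pairs = 45.
Step 3: tau = (C - D)/(n(n-1)/2) = (17 - 28)/45 = -0.244444.
Step 4: Exact two-sided p-value (enumerate n! = 3628800 permutations of y under H0): p = 0.380720.
Step 5: alpha = 0.1. fail to reject H0.

tau_b = -0.2444 (C=17, D=28), p = 0.380720, fail to reject H0.


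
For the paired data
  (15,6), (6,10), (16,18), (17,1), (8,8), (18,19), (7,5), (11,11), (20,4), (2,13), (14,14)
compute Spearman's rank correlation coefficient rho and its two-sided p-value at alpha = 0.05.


Step 1: Rank x and y separately (midranks; no ties here).
rank(x): 15->7, 6->2, 16->8, 17->9, 8->4, 18->10, 7->3, 11->5, 20->11, 2->1, 14->6
rank(y): 6->4, 10->6, 18->10, 1->1, 8->5, 19->11, 5->3, 11->7, 4->2, 13->8, 14->9
Step 2: d_i = R_x(i) - R_y(i); compute d_i^2.
  (7-4)^2=9, (2-6)^2=16, (8-10)^2=4, (9-1)^2=64, (4-5)^2=1, (10-11)^2=1, (3-3)^2=0, (5-7)^2=4, (11-2)^2=81, (1-8)^2=49, (6-9)^2=9
sum(d^2) = 238.
Step 3: rho = 1 - 6*238 / (11*(11^2 - 1)) = 1 - 1428/1320 = -0.081818.
Step 4: Under H0, t = rho * sqrt((n-2)/(1-rho^2)) = -0.2463 ~ t(9).
Step 5: Two-sided p-value from the t-distribution with 9 df = 0.810990.
Step 6: alpha = 0.05. fail to reject H0.

rho = -0.0818, p = 0.810990, fail to reject H0 at alpha = 0.05.


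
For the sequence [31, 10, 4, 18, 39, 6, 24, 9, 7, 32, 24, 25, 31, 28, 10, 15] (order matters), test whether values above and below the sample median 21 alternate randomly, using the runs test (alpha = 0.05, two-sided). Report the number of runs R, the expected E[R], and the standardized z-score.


Step 1: Compute median = 21; label A = above, B = below.
Labels in order: ABBBABABBAAAAABB  (n_A = 8, n_B = 8)
Step 2: Count runs R = 8.
Step 3: Under H0 (random ordering), E[R] = 2*n_A*n_B/(n_A+n_B) + 1 = 2*8*8/16 + 1 = 9.0000.
        Var[R] = 2*n_A*n_B*(2*n_A*n_B - n_A - n_B) / ((n_A+n_B)^2 * (n_A+n_B-1)) = 14336/3840 = 3.7333.
        SD[R] = 1.9322.
Step 4: Continuity-corrected z = (R + 0.5 - E[R]) / SD[R] = (8 + 0.5 - 9.0000) / 1.9322 = -0.2588.
Step 5: Two-sided p-value via normal approximation = 2*(1 - Phi(|z|)) = 0.795809.
Step 6: alpha = 0.05. fail to reject H0.

R = 8, z = -0.2588, p = 0.795809, fail to reject H0.


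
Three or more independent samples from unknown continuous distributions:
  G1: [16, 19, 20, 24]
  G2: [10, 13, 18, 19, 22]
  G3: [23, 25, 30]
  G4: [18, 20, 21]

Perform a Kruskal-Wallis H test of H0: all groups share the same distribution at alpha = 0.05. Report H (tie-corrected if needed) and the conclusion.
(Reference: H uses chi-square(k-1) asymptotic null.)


Step 1: Combine all N = 15 observations and assign midranks.
sorted (value, group, rank): (10,G2,1), (13,G2,2), (16,G1,3), (18,G2,4.5), (18,G4,4.5), (19,G1,6.5), (19,G2,6.5), (20,G1,8.5), (20,G4,8.5), (21,G4,10), (22,G2,11), (23,G3,12), (24,G1,13), (25,G3,14), (30,G3,15)
Step 2: Sum ranks within each group.
R_1 = 31 (n_1 = 4)
R_2 = 25 (n_2 = 5)
R_3 = 41 (n_3 = 3)
R_4 = 23 (n_4 = 3)
Step 3: H = 12/(N(N+1)) * sum(R_i^2/n_i) - 3(N+1)
     = 12/(15*16) * (31^2/4 + 25^2/5 + 41^2/3 + 23^2/3) - 3*16
     = 0.050000 * 1101.92 - 48
     = 7.095833.
Step 4: Ties present; correction factor C = 1 - 18/(15^3 - 15) = 0.994643. Corrected H = 7.095833 / 0.994643 = 7.134051.
Step 5: Under H0, H ~ chi^2(3); p-value = 0.067746.
Step 6: alpha = 0.05. fail to reject H0.

H = 7.1341, df = 3, p = 0.067746, fail to reject H0.


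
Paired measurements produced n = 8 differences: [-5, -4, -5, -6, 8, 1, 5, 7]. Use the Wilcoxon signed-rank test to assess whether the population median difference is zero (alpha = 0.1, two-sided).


Step 1: Drop any zero differences (none here) and take |d_i|.
|d| = [5, 4, 5, 6, 8, 1, 5, 7]
Step 2: Midrank |d_i| (ties get averaged ranks).
ranks: |5|->4, |4|->2, |5|->4, |6|->6, |8|->8, |1|->1, |5|->4, |7|->7
Step 3: Attach original signs; sum ranks with positive sign and with negative sign.
W+ = 8 + 1 + 4 + 7 = 20
W- = 4 + 2 + 4 + 6 = 16
(Check: W+ + W- = 36 should equal n(n+1)/2 = 36.)
Step 4: Test statistic W = min(W+, W-) = 16.
Step 5: Ties in |d|, so use the tie-corrected normal approximation.
        E[W] = n(n+1)/4 = 8*9/4 = 18.
        Tie groups: |d|=5 (t=3); sum(t^3 - t) = 24.
        Var[W] = n(n+1)(2n+1)/24 - sum(t^3-t)/48 = 1224/24 - 24/48 = 50.5.
        z = (W - E[W]) / sqrt(Var[W]) = (16 - 18) / 7.1063 = -0.2814.
        Two-sided p = 2*Phi(z) = 0.778374.
Step 6: alpha = 0.1. fail to reject H0.

W+ = 20, W- = 16, W = min = 16, p = 0.778374, fail to reject H0.


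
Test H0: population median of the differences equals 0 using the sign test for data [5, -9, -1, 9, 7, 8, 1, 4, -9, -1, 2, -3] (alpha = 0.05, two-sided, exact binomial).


Step 1: Discard zero differences. Original n = 12; n_eff = number of nonzero differences = 12.
Nonzero differences (with sign): +5, -9, -1, +9, +7, +8, +1, +4, -9, -1, +2, -3
Step 2: Count signs: positive = 7, negative = 5.
Step 3: Under H0: P(positive) = 0.5, so the number of positives S ~ Bin(12, 0.5).
Step 4: Two-sided exact p-value = sum of Bin(12,0.5) probabilities at or below the observed probability = 0.774414.
Step 5: alpha = 0.05. fail to reject H0.

n_eff = 12, pos = 7, neg = 5, p = 0.774414, fail to reject H0.


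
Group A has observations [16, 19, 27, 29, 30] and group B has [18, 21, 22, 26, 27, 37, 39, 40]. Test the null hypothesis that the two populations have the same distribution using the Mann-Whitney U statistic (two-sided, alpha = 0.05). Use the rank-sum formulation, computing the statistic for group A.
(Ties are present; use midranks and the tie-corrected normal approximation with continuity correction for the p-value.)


Step 1: Combine and sort all 13 observations; assign midranks.
sorted (value, group): (16,X), (18,Y), (19,X), (21,Y), (22,Y), (26,Y), (27,X), (27,Y), (29,X), (30,X), (37,Y), (39,Y), (40,Y)
ranks: 16->1, 18->2, 19->3, 21->4, 22->5, 26->6, 27->7.5, 27->7.5, 29->9, 30->10, 37->11, 39->12, 40->13
Step 2: Rank sum for X: R1 = 1 + 3 + 7.5 + 9 + 10 = 30.5.
Step 3: U_X = R1 - n1(n1+1)/2 = 30.5 - 5*6/2 = 30.5 - 15 = 15.5.
       U_Y = n1*n2 - U_X = 40 - 15.5 = 24.5.
Step 4: Ties are present, so use the tie-corrected normal approximation (with continuity correction) for the p-value.
Step 5: p-value = 0.557643; compare to alpha = 0.05. fail to reject H0.

U_X = 15.5, p = 0.557643, fail to reject H0 at alpha = 0.05.


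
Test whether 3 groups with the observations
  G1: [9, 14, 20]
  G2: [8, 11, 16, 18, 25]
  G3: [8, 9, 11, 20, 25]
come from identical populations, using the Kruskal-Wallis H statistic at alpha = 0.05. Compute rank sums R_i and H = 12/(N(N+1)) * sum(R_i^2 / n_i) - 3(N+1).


Step 1: Combine all N = 13 observations and assign midranks.
sorted (value, group, rank): (8,G2,1.5), (8,G3,1.5), (9,G1,3.5), (9,G3,3.5), (11,G2,5.5), (11,G3,5.5), (14,G1,7), (16,G2,8), (18,G2,9), (20,G1,10.5), (20,G3,10.5), (25,G2,12.5), (25,G3,12.5)
Step 2: Sum ranks within each group.
R_1 = 21 (n_1 = 3)
R_2 = 36.5 (n_2 = 5)
R_3 = 33.5 (n_3 = 5)
Step 3: H = 12/(N(N+1)) * sum(R_i^2/n_i) - 3(N+1)
     = 12/(13*14) * (21^2/3 + 36.5^2/5 + 33.5^2/5) - 3*14
     = 0.065934 * 637.9 - 42
     = 0.059341.
Step 4: Ties present; correction factor C = 1 - 30/(13^3 - 13) = 0.986264. Corrected H = 0.059341 / 0.986264 = 0.060167.
Step 5: Under H0, H ~ chi^2(2); p-value = 0.970364.
Step 6: alpha = 0.05. fail to reject H0.

H = 0.0602, df = 2, p = 0.970364, fail to reject H0.


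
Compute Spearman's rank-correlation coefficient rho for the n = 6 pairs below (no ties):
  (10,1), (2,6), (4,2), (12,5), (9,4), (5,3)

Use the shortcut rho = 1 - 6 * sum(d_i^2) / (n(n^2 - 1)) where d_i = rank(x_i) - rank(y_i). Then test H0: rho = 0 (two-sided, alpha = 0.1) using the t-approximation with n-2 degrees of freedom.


Step 1: Rank x and y separately (midranks; no ties here).
rank(x): 10->5, 2->1, 4->2, 12->6, 9->4, 5->3
rank(y): 1->1, 6->6, 2->2, 5->5, 4->4, 3->3
Step 2: d_i = R_x(i) - R_y(i); compute d_i^2.
  (5-1)^2=16, (1-6)^2=25, (2-2)^2=0, (6-5)^2=1, (4-4)^2=0, (3-3)^2=0
sum(d^2) = 42.
Step 3: rho = 1 - 6*42 / (6*(6^2 - 1)) = 1 - 252/210 = -0.200000.
Step 4: Under H0, t = rho * sqrt((n-2)/(1-rho^2)) = -0.4082 ~ t(4).
Step 5: Two-sided p-value from the t-distribution with 4 df = 0.704000.
Step 6: alpha = 0.1. fail to reject H0.

rho = -0.2000, p = 0.704000, fail to reject H0 at alpha = 0.1.


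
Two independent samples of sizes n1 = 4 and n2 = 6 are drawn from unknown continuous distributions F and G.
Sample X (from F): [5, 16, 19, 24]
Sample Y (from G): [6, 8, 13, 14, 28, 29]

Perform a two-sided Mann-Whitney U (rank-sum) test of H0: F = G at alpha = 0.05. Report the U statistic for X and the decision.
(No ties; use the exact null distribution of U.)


Step 1: Combine and sort all 10 observations; assign midranks.
sorted (value, group): (5,X), (6,Y), (8,Y), (13,Y), (14,Y), (16,X), (19,X), (24,X), (28,Y), (29,Y)
ranks: 5->1, 6->2, 8->3, 13->4, 14->5, 16->6, 19->7, 24->8, 28->9, 29->10
Step 2: Rank sum for X: R1 = 1 + 6 + 7 + 8 = 22.
Step 3: U_X = R1 - n1(n1+1)/2 = 22 - 4*5/2 = 22 - 10 = 12.
       U_Y = n1*n2 - U_X = 24 - 12 = 12.
Step 4: No ties, so the exact null distribution of U (based on enumerating the C(10,4) = 210 equally likely rank assignments) gives the two-sided p-value.
Step 5: p-value = 1.000000; compare to alpha = 0.05. fail to reject H0.

U_X = 12, p = 1.000000, fail to reject H0 at alpha = 0.05.


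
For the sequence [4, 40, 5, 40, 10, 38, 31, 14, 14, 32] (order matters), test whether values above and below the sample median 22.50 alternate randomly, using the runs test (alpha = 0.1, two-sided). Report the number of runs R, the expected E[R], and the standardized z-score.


Step 1: Compute median = 22.50; label A = above, B = below.
Labels in order: BABABAABBA  (n_A = 5, n_B = 5)
Step 2: Count runs R = 8.
Step 3: Under H0 (random ordering), E[R] = 2*n_A*n_B/(n_A+n_B) + 1 = 2*5*5/10 + 1 = 6.0000.
        Var[R] = 2*n_A*n_B*(2*n_A*n_B - n_A - n_B) / ((n_A+n_B)^2 * (n_A+n_B-1)) = 2000/900 = 2.2222.
        SD[R] = 1.4907.
Step 4: Continuity-corrected z = (R - 0.5 - E[R]) / SD[R] = (8 - 0.5 - 6.0000) / 1.4907 = 1.0062.
Step 5: Two-sided p-value via normal approximation = 2*(1 - Phi(|z|)) = 0.314305.
Step 6: alpha = 0.1. fail to reject H0.

R = 8, z = 1.0062, p = 0.314305, fail to reject H0.


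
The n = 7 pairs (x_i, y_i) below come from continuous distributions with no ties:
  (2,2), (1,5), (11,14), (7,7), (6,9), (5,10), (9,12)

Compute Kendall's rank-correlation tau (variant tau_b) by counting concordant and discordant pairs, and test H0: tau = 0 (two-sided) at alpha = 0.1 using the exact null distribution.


Step 1: Enumerate the 21 unordered pairs (i,j) with i<j and classify each by sign(x_j-x_i) * sign(y_j-y_i).
  (1,2):dx=-1,dy=+3->D; (1,3):dx=+9,dy=+12->C; (1,4):dx=+5,dy=+5->C; (1,5):dx=+4,dy=+7->C
  (1,6):dx=+3,dy=+8->C; (1,7):dx=+7,dy=+10->C; (2,3):dx=+10,dy=+9->C; (2,4):dx=+6,dy=+2->C
  (2,5):dx=+5,dy=+4->C; (2,6):dx=+4,dy=+5->C; (2,7):dx=+8,dy=+7->C; (3,4):dx=-4,dy=-7->C
  (3,5):dx=-5,dy=-5->C; (3,6):dx=-6,dy=-4->C; (3,7):dx=-2,dy=-2->C; (4,5):dx=-1,dy=+2->D
  (4,6):dx=-2,dy=+3->D; (4,7):dx=+2,dy=+5->C; (5,6):dx=-1,dy=+1->D; (5,7):dx=+3,dy=+3->C
  (6,7):dx=+4,dy=+2->C
Step 2: C = 17, D = 4, total pairs = 21.
Step 3: tau = (C - D)/(n(n-1)/2) = (17 - 4)/21 = 0.619048.
Step 4: Exact two-sided p-value (enumerate n! = 5040 permutations of y under H0): p = 0.069048.
Step 5: alpha = 0.1. reject H0.

tau_b = 0.6190 (C=17, D=4), p = 0.069048, reject H0.


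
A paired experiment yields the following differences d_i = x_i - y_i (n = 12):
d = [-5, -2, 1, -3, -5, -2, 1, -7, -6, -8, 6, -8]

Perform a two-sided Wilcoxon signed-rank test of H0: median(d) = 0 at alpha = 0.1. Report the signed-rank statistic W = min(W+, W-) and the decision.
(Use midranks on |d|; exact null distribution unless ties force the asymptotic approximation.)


Step 1: Drop any zero differences (none here) and take |d_i|.
|d| = [5, 2, 1, 3, 5, 2, 1, 7, 6, 8, 6, 8]
Step 2: Midrank |d_i| (ties get averaged ranks).
ranks: |5|->6.5, |2|->3.5, |1|->1.5, |3|->5, |5|->6.5, |2|->3.5, |1|->1.5, |7|->10, |6|->8.5, |8|->11.5, |6|->8.5, |8|->11.5
Step 3: Attach original signs; sum ranks with positive sign and with negative sign.
W+ = 1.5 + 1.5 + 8.5 = 11.5
W- = 6.5 + 3.5 + 5 + 6.5 + 3.5 + 10 + 8.5 + 11.5 + 11.5 = 66.5
(Check: W+ + W- = 78 should equal n(n+1)/2 = 78.)
Step 4: Test statistic W = min(W+, W-) = 11.5.
Step 5: Ties in |d|, so use the tie-corrected normal approximation.
        E[W] = n(n+1)/4 = 12*13/4 = 39.
        Tie groups: |d|=1 (t=2), |d|=2 (t=2), |d|=5 (t=2), |d|=6 (t=2), |d|=8 (t=2); sum(t^3 - t) = 30.
        Var[W] = n(n+1)(2n+1)/24 - sum(t^3-t)/48 = 3900/24 - 30/48 = 161.875.
        z = (W - E[W]) / sqrt(Var[W]) = (11.5 - 39) / 12.7230 = -2.1614.
        Two-sided p = 2*Phi(z) = 0.030662.
Step 6: alpha = 0.1. reject H0.

W+ = 11.5, W- = 66.5, W = min = 11.5, p = 0.030662, reject H0.


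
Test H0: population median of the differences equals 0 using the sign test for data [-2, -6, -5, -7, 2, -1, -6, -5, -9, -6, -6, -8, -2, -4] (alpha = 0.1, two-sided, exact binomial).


Step 1: Discard zero differences. Original n = 14; n_eff = number of nonzero differences = 14.
Nonzero differences (with sign): -2, -6, -5, -7, +2, -1, -6, -5, -9, -6, -6, -8, -2, -4
Step 2: Count signs: positive = 1, negative = 13.
Step 3: Under H0: P(positive) = 0.5, so the number of positives S ~ Bin(14, 0.5).
Step 4: Two-sided exact p-value = sum of Bin(14,0.5) probabilities at or below the observed probability = 0.001831.
Step 5: alpha = 0.1. reject H0.

n_eff = 14, pos = 1, neg = 13, p = 0.001831, reject H0.


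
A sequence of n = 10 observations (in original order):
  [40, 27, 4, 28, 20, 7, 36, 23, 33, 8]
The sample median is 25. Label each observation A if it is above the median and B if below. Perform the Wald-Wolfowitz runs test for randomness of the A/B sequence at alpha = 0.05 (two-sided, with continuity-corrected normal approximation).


Step 1: Compute median = 25; label A = above, B = below.
Labels in order: AABABBABAB  (n_A = 5, n_B = 5)
Step 2: Count runs R = 8.
Step 3: Under H0 (random ordering), E[R] = 2*n_A*n_B/(n_A+n_B) + 1 = 2*5*5/10 + 1 = 6.0000.
        Var[R] = 2*n_A*n_B*(2*n_A*n_B - n_A - n_B) / ((n_A+n_B)^2 * (n_A+n_B-1)) = 2000/900 = 2.2222.
        SD[R] = 1.4907.
Step 4: Continuity-corrected z = (R - 0.5 - E[R]) / SD[R] = (8 - 0.5 - 6.0000) / 1.4907 = 1.0062.
Step 5: Two-sided p-value via normal approximation = 2*(1 - Phi(|z|)) = 0.314305.
Step 6: alpha = 0.05. fail to reject H0.

R = 8, z = 1.0062, p = 0.314305, fail to reject H0.


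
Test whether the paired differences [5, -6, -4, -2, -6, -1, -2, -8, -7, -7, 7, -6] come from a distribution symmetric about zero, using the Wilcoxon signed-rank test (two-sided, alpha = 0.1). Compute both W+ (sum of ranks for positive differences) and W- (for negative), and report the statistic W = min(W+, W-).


Step 1: Drop any zero differences (none here) and take |d_i|.
|d| = [5, 6, 4, 2, 6, 1, 2, 8, 7, 7, 7, 6]
Step 2: Midrank |d_i| (ties get averaged ranks).
ranks: |5|->5, |6|->7, |4|->4, |2|->2.5, |6|->7, |1|->1, |2|->2.5, |8|->12, |7|->10, |7|->10, |7|->10, |6|->7
Step 3: Attach original signs; sum ranks with positive sign and with negative sign.
W+ = 5 + 10 = 15
W- = 7 + 4 + 2.5 + 7 + 1 + 2.5 + 12 + 10 + 10 + 7 = 63
(Check: W+ + W- = 78 should equal n(n+1)/2 = 78.)
Step 4: Test statistic W = min(W+, W-) = 15.
Step 5: Ties in |d|, so use the tie-corrected normal approximation.
        E[W] = n(n+1)/4 = 12*13/4 = 39.
        Tie groups: |d|=2 (t=2), |d|=6 (t=3), |d|=7 (t=3); sum(t^3 - t) = 54.
        Var[W] = n(n+1)(2n+1)/24 - sum(t^3-t)/48 = 3900/24 - 54/48 = 161.375.
        z = (W - E[W]) / sqrt(Var[W]) = (15 - 39) / 12.7033 = -1.8893.
        Two-sided p = 2*Phi(z) = 0.058856.
Step 6: alpha = 0.1. reject H0.

W+ = 15, W- = 63, W = min = 15, p = 0.058856, reject H0.
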